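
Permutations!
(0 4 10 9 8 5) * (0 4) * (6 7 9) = (4 10 6 7 9 8 5) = [0, 1, 2, 3, 10, 4, 7, 9, 5, 8, 6]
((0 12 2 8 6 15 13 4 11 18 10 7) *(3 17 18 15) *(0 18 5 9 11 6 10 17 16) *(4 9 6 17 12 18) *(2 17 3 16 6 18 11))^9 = (0 4 2 11 3 8 15 6 10 13 16 7 9)(5 18 12 17)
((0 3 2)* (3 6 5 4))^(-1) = (0 2 3 4 5 6)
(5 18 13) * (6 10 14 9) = [0, 1, 2, 3, 4, 18, 10, 7, 8, 6, 14, 11, 12, 5, 9, 15, 16, 17, 13] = (5 18 13)(6 10 14 9)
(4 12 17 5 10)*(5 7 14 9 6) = [0, 1, 2, 3, 12, 10, 5, 14, 8, 6, 4, 11, 17, 13, 9, 15, 16, 7] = (4 12 17 7 14 9 6 5 10)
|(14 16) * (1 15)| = 2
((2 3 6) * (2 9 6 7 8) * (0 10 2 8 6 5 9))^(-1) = ((0 10 2 3 7 6)(5 9))^(-1) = (0 6 7 3 2 10)(5 9)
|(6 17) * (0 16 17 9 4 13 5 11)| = |(0 16 17 6 9 4 13 5 11)| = 9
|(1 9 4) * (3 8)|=6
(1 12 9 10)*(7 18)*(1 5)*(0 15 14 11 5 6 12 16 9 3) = (0 15 14 11 5 1 16 9 10 6 12 3)(7 18) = [15, 16, 2, 0, 4, 1, 12, 18, 8, 10, 6, 5, 3, 13, 11, 14, 9, 17, 7]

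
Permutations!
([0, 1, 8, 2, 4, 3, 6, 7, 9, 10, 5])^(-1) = (2 3 5 10 9 8)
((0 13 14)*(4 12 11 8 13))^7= ((0 4 12 11 8 13 14))^7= (14)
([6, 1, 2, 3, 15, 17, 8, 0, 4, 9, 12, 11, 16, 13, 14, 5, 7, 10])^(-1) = (0 7 16 12 10 17 5 15 4 8 6)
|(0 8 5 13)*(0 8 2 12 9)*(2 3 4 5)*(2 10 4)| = |(0 3 2 12 9)(4 5 13 8 10)| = 5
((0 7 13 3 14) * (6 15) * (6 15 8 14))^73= ((15)(0 7 13 3 6 8 14))^73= (15)(0 3 14 13 8 7 6)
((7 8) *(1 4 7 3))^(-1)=(1 3 8 7 4)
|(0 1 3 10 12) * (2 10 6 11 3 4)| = |(0 1 4 2 10 12)(3 6 11)| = 6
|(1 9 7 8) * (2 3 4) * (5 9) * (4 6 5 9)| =20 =|(1 9 7 8)(2 3 6 5 4)|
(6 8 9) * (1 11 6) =(1 11 6 8 9) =[0, 11, 2, 3, 4, 5, 8, 7, 9, 1, 10, 6]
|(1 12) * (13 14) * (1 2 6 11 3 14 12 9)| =|(1 9)(2 6 11 3 14 13 12)| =14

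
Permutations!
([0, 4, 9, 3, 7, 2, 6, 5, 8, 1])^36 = (9)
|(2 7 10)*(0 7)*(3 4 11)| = 12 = |(0 7 10 2)(3 4 11)|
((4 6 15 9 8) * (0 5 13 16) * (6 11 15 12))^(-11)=(0 5 13 16)(4 8 9 15 11)(6 12)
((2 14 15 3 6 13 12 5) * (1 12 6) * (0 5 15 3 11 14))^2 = (0 2 5)(1 15 14)(3 12 11)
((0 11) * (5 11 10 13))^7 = (0 13 11 10 5)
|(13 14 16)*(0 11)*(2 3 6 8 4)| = 30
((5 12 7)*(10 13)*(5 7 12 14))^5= ((5 14)(10 13))^5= (5 14)(10 13)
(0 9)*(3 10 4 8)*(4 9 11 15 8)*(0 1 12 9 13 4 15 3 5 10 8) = [11, 12, 2, 8, 15, 10, 6, 7, 5, 1, 13, 3, 9, 4, 14, 0] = (0 11 3 8 5 10 13 4 15)(1 12 9)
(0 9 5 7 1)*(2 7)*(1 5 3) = (0 9 3 1)(2 7 5) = [9, 0, 7, 1, 4, 2, 6, 5, 8, 3]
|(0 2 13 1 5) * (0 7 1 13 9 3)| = |(13)(0 2 9 3)(1 5 7)| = 12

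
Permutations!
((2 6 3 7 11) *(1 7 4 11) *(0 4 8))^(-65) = ((0 4 11 2 6 3 8)(1 7))^(-65) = (0 3 2 4 8 6 11)(1 7)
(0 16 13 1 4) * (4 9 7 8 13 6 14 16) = (0 4)(1 9 7 8 13)(6 14 16) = [4, 9, 2, 3, 0, 5, 14, 8, 13, 7, 10, 11, 12, 1, 16, 15, 6]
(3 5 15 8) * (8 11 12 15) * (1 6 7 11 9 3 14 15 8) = (1 6 7 11 12 8 14 15 9 3 5) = [0, 6, 2, 5, 4, 1, 7, 11, 14, 3, 10, 12, 8, 13, 15, 9]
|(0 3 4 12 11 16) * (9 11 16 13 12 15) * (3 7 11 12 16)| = |(0 7 11 13 16)(3 4 15 9 12)| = 5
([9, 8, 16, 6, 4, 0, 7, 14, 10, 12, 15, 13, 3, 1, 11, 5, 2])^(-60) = (16)(0 8 14 12 15 13 6)(1 7 9 10 11 3 5)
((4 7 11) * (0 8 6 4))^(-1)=((0 8 6 4 7 11))^(-1)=(0 11 7 4 6 8)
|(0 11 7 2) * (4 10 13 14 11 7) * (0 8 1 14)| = |(0 7 2 8 1 14 11 4 10 13)| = 10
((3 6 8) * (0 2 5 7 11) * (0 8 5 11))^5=((0 2 11 8 3 6 5 7))^5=(0 6 11 7 3 2 5 8)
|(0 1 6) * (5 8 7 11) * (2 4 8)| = |(0 1 6)(2 4 8 7 11 5)| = 6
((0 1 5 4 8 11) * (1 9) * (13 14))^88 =((0 9 1 5 4 8 11)(13 14))^88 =(14)(0 4 9 8 1 11 5)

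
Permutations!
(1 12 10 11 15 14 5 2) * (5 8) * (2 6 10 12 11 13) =(1 11 15 14 8 5 6 10 13 2) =[0, 11, 1, 3, 4, 6, 10, 7, 5, 9, 13, 15, 12, 2, 8, 14]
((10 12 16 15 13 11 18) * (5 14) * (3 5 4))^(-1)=((3 5 14 4)(10 12 16 15 13 11 18))^(-1)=(3 4 14 5)(10 18 11 13 15 16 12)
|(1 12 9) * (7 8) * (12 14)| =|(1 14 12 9)(7 8)| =4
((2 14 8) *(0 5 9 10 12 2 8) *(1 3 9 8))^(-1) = ((0 5 8 1 3 9 10 12 2 14))^(-1) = (0 14 2 12 10 9 3 1 8 5)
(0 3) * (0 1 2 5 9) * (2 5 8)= (0 3 1 5 9)(2 8)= [3, 5, 8, 1, 4, 9, 6, 7, 2, 0]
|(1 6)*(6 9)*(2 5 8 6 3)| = |(1 9 3 2 5 8 6)| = 7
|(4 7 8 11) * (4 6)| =|(4 7 8 11 6)| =5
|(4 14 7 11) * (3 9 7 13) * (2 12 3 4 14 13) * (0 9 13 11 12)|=|(0 9 7 12 3 13 4 11 14 2)|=10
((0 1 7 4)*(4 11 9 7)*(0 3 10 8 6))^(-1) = (0 6 8 10 3 4 1)(7 9 11)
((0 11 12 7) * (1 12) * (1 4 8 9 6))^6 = ((0 11 4 8 9 6 1 12 7))^6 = (0 1 8)(4 7 6)(9 11 12)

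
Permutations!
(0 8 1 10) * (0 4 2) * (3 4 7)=(0 8 1 10 7 3 4 2)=[8, 10, 0, 4, 2, 5, 6, 3, 1, 9, 7]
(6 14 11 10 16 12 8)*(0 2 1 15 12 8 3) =(0 2 1 15 12 3)(6 14 11 10 16 8) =[2, 15, 1, 0, 4, 5, 14, 7, 6, 9, 16, 10, 3, 13, 11, 12, 8]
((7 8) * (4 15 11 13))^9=((4 15 11 13)(7 8))^9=(4 15 11 13)(7 8)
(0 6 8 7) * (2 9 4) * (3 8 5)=(0 6 5 3 8 7)(2 9 4)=[6, 1, 9, 8, 2, 3, 5, 0, 7, 4]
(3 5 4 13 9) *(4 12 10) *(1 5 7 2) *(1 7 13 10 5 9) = [0, 9, 7, 13, 10, 12, 6, 2, 8, 3, 4, 11, 5, 1] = (1 9 3 13)(2 7)(4 10)(5 12)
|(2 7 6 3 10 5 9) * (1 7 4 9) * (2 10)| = |(1 7 6 3 2 4 9 10 5)| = 9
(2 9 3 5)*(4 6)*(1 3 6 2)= (1 3 5)(2 9 6 4)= [0, 3, 9, 5, 2, 1, 4, 7, 8, 6]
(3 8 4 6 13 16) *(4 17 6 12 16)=(3 8 17 6 13 4 12 16)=[0, 1, 2, 8, 12, 5, 13, 7, 17, 9, 10, 11, 16, 4, 14, 15, 3, 6]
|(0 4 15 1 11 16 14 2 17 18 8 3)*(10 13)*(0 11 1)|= 24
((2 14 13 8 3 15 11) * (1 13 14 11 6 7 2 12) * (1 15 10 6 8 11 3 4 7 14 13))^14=(2 10 14 11 15 4)(3 6 13 12 8 7)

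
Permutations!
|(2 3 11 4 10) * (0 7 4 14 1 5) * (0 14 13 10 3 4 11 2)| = |(0 7 11 13 10)(1 5 14)(2 4 3)| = 15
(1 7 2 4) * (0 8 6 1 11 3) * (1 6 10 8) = (0 1 7 2 4 11 3)(8 10) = [1, 7, 4, 0, 11, 5, 6, 2, 10, 9, 8, 3]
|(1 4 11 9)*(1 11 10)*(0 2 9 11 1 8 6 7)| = 9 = |(11)(0 2 9 1 4 10 8 6 7)|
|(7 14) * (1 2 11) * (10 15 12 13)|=12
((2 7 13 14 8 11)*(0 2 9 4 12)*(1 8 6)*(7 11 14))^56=((0 2 11 9 4 12)(1 8 14 6)(7 13))^56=(14)(0 11 4)(2 9 12)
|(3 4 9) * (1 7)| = 6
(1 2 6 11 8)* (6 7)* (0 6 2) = (0 6 11 8 1)(2 7) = [6, 0, 7, 3, 4, 5, 11, 2, 1, 9, 10, 8]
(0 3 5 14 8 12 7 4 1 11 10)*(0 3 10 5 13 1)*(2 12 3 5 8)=(0 10 5 14 2 12 7 4)(1 11 8 3 13)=[10, 11, 12, 13, 0, 14, 6, 4, 3, 9, 5, 8, 7, 1, 2]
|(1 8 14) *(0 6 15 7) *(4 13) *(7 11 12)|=6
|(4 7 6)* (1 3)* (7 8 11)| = 10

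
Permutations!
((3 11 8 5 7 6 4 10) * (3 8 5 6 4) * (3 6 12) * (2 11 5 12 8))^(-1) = (2 10 4 7 5 3 12 11)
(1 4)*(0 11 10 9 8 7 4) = [11, 0, 2, 3, 1, 5, 6, 4, 7, 8, 9, 10] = (0 11 10 9 8 7 4 1)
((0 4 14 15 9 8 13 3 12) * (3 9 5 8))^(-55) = (0 8)(3 15)(4 13)(5 12)(9 14)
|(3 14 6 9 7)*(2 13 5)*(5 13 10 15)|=|(2 10 15 5)(3 14 6 9 7)|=20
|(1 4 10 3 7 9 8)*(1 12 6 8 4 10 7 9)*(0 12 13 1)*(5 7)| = 12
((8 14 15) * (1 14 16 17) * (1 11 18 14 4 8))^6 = (1 18 16)(4 14 17)(8 15 11)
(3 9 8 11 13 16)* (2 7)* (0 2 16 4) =[2, 1, 7, 9, 0, 5, 6, 16, 11, 8, 10, 13, 12, 4, 14, 15, 3] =(0 2 7 16 3 9 8 11 13 4)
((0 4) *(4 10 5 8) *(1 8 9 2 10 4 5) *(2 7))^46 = (1 7 8 2 5 10 9)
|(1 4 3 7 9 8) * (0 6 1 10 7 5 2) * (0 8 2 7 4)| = 24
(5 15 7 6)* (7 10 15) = (5 7 6)(10 15) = [0, 1, 2, 3, 4, 7, 5, 6, 8, 9, 15, 11, 12, 13, 14, 10]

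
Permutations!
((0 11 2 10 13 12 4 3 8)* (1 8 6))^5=(0 12 8 13 1 10 6 2 3 11 4)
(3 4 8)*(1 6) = (1 6)(3 4 8) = [0, 6, 2, 4, 8, 5, 1, 7, 3]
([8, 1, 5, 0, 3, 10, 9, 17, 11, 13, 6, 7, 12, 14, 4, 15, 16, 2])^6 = (0 5 4 17 13 11 6)(2 14 7 9 8 10 3)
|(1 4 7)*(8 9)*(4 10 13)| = |(1 10 13 4 7)(8 9)| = 10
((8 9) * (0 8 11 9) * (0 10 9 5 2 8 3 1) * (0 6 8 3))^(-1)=((1 6 8 10 9 11 5 2 3))^(-1)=(1 3 2 5 11 9 10 8 6)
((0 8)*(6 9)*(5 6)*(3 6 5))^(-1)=(0 8)(3 9 6)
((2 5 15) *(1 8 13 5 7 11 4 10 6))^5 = ((1 8 13 5 15 2 7 11 4 10 6))^5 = (1 2 6 15 10 5 4 13 11 8 7)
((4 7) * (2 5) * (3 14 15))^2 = (3 15 14)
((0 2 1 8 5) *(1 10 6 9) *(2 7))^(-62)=(0 7 2 10 6 9 1 8 5)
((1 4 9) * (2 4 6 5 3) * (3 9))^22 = ((1 6 5 9)(2 4 3))^22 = (1 5)(2 4 3)(6 9)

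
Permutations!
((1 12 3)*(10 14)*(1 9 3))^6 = (14)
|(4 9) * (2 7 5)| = 6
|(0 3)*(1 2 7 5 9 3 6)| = |(0 6 1 2 7 5 9 3)| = 8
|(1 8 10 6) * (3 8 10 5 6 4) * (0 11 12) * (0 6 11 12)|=10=|(0 12 6 1 10 4 3 8 5 11)|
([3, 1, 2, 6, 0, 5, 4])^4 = [0, 1, 2, 3, 4, 5, 6]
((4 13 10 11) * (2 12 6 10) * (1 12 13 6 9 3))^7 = (1 3 9 12)(2 13)(4 11 10 6)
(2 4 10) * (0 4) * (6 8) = (0 4 10 2)(6 8) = [4, 1, 0, 3, 10, 5, 8, 7, 6, 9, 2]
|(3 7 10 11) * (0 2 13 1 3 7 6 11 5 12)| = 11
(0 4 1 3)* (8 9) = [4, 3, 2, 0, 1, 5, 6, 7, 9, 8] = (0 4 1 3)(8 9)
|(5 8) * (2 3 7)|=|(2 3 7)(5 8)|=6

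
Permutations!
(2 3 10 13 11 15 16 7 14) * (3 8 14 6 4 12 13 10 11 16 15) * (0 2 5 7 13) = (0 2 8 14 5 7 6 4 12)(3 11)(13 16) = [2, 1, 8, 11, 12, 7, 4, 6, 14, 9, 10, 3, 0, 16, 5, 15, 13]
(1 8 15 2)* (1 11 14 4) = (1 8 15 2 11 14 4) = [0, 8, 11, 3, 1, 5, 6, 7, 15, 9, 10, 14, 12, 13, 4, 2]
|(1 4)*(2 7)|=|(1 4)(2 7)|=2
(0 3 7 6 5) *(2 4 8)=[3, 1, 4, 7, 8, 0, 5, 6, 2]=(0 3 7 6 5)(2 4 8)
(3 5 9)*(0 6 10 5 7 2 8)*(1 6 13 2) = [13, 6, 8, 7, 4, 9, 10, 1, 0, 3, 5, 11, 12, 2] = (0 13 2 8)(1 6 10 5 9 3 7)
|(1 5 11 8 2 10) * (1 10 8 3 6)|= 10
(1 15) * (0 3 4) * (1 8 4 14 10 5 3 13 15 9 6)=(0 13 15 8 4)(1 9 6)(3 14 10 5)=[13, 9, 2, 14, 0, 3, 1, 7, 4, 6, 5, 11, 12, 15, 10, 8]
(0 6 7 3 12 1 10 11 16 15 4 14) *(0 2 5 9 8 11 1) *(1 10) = [6, 1, 5, 12, 14, 9, 7, 3, 11, 8, 10, 16, 0, 13, 2, 4, 15] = (0 6 7 3 12)(2 5 9 8 11 16 15 4 14)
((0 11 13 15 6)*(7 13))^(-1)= (0 6 15 13 7 11)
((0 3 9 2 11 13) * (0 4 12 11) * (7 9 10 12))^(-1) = (0 2 9 7 4 13 11 12 10 3)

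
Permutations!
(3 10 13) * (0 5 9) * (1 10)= (0 5 9)(1 10 13 3)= [5, 10, 2, 1, 4, 9, 6, 7, 8, 0, 13, 11, 12, 3]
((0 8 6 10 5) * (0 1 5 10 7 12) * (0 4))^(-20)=((0 8 6 7 12 4)(1 5))^(-20)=(0 12 6)(4 7 8)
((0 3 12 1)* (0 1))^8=(0 12 3)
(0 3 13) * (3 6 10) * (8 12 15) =[6, 1, 2, 13, 4, 5, 10, 7, 12, 9, 3, 11, 15, 0, 14, 8] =(0 6 10 3 13)(8 12 15)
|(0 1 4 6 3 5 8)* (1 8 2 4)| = |(0 8)(2 4 6 3 5)| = 10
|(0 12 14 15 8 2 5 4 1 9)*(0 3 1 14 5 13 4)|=|(0 12 5)(1 9 3)(2 13 4 14 15 8)|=6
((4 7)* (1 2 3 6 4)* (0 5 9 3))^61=(0 1 4 3 5 2 7 6 9)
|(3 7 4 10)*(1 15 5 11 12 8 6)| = |(1 15 5 11 12 8 6)(3 7 4 10)| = 28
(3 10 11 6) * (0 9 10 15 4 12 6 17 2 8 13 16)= (0 9 10 11 17 2 8 13 16)(3 15 4 12 6)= [9, 1, 8, 15, 12, 5, 3, 7, 13, 10, 11, 17, 6, 16, 14, 4, 0, 2]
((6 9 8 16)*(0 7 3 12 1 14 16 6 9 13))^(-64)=(0 3 1 16 8 13 7 12 14 9 6)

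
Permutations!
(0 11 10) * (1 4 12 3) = (0 11 10)(1 4 12 3) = [11, 4, 2, 1, 12, 5, 6, 7, 8, 9, 0, 10, 3]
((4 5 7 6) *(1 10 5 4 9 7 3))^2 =((1 10 5 3)(6 9 7))^2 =(1 5)(3 10)(6 7 9)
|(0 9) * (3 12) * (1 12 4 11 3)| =|(0 9)(1 12)(3 4 11)| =6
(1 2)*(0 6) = (0 6)(1 2) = [6, 2, 1, 3, 4, 5, 0]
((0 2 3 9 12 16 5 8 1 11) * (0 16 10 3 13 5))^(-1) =(0 16 11 1 8 5 13 2)(3 10 12 9)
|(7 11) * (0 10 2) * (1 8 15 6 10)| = 14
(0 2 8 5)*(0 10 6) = (0 2 8 5 10 6) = [2, 1, 8, 3, 4, 10, 0, 7, 5, 9, 6]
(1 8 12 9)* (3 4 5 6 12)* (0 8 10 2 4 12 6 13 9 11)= (0 8 3 12 11)(1 10 2 4 5 13 9)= [8, 10, 4, 12, 5, 13, 6, 7, 3, 1, 2, 0, 11, 9]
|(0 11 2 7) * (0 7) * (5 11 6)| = 5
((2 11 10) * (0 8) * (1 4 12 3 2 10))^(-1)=(0 8)(1 11 2 3 12 4)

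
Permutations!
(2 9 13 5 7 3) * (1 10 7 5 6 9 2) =(1 10 7 3)(6 9 13) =[0, 10, 2, 1, 4, 5, 9, 3, 8, 13, 7, 11, 12, 6]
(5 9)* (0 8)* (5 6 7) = (0 8)(5 9 6 7) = [8, 1, 2, 3, 4, 9, 7, 5, 0, 6]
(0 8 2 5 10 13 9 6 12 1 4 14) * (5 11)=(0 8 2 11 5 10 13 9 6 12 1 4 14)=[8, 4, 11, 3, 14, 10, 12, 7, 2, 6, 13, 5, 1, 9, 0]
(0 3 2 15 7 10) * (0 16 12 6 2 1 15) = [3, 15, 0, 1, 4, 5, 2, 10, 8, 9, 16, 11, 6, 13, 14, 7, 12] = (0 3 1 15 7 10 16 12 6 2)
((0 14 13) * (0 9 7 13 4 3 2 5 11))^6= ((0 14 4 3 2 5 11)(7 13 9))^6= (0 11 5 2 3 4 14)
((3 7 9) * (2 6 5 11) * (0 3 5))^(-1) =(0 6 2 11 5 9 7 3)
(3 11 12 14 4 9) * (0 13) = (0 13)(3 11 12 14 4 9) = [13, 1, 2, 11, 9, 5, 6, 7, 8, 3, 10, 12, 14, 0, 4]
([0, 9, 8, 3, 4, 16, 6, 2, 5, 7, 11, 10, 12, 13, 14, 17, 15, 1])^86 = [0, 5, 17, 3, 4, 9, 6, 15, 1, 16, 10, 11, 12, 13, 14, 2, 7, 8]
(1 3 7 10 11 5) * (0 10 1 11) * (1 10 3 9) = (0 3 7 10)(1 9)(5 11) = [3, 9, 2, 7, 4, 11, 6, 10, 8, 1, 0, 5]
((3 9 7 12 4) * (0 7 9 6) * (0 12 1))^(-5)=((0 7 1)(3 6 12 4))^(-5)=(0 7 1)(3 4 12 6)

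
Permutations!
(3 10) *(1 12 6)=[0, 12, 2, 10, 4, 5, 1, 7, 8, 9, 3, 11, 6]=(1 12 6)(3 10)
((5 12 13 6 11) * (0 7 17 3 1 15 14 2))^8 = ((0 7 17 3 1 15 14 2)(5 12 13 6 11))^8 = (17)(5 6 12 11 13)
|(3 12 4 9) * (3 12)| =3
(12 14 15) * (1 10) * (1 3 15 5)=[0, 10, 2, 15, 4, 1, 6, 7, 8, 9, 3, 11, 14, 13, 5, 12]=(1 10 3 15 12 14 5)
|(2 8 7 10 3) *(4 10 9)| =7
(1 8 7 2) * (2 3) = (1 8 7 3 2) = [0, 8, 1, 2, 4, 5, 6, 3, 7]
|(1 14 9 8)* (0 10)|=|(0 10)(1 14 9 8)|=4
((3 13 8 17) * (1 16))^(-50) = (3 8)(13 17)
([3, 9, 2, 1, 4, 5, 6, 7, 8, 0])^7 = [9, 3, 2, 0, 4, 5, 6, 7, 8, 1]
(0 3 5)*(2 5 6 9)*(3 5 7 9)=(0 5)(2 7 9)(3 6)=[5, 1, 7, 6, 4, 0, 3, 9, 8, 2]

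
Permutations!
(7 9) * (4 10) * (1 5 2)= (1 5 2)(4 10)(7 9)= [0, 5, 1, 3, 10, 2, 6, 9, 8, 7, 4]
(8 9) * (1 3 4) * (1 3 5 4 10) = (1 5 4 3 10)(8 9) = [0, 5, 2, 10, 3, 4, 6, 7, 9, 8, 1]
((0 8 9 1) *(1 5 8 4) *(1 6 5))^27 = ((0 4 6 5 8 9 1))^27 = (0 1 9 8 5 6 4)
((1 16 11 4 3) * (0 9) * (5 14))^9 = (0 9)(1 3 4 11 16)(5 14)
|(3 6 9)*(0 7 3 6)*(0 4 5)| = 10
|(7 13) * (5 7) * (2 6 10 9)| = 12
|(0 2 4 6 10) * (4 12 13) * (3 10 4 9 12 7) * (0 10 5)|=30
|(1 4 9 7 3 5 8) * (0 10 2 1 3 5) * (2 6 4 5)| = 11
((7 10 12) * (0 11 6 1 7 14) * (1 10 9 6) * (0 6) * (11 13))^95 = (0 9 7 1 11 13)(6 14 12 10)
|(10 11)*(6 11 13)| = 4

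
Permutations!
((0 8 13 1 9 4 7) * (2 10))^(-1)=(0 7 4 9 1 13 8)(2 10)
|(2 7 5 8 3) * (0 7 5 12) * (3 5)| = 6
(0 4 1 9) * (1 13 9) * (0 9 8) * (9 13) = (0 4 9 13 8) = [4, 1, 2, 3, 9, 5, 6, 7, 0, 13, 10, 11, 12, 8]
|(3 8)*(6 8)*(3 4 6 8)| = 4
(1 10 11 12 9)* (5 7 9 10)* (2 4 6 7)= [0, 5, 4, 3, 6, 2, 7, 9, 8, 1, 11, 12, 10]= (1 5 2 4 6 7 9)(10 11 12)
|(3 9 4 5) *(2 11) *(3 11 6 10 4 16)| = |(2 6 10 4 5 11)(3 9 16)| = 6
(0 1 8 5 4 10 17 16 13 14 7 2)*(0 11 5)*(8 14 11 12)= [1, 14, 12, 3, 10, 4, 6, 2, 0, 9, 17, 5, 8, 11, 7, 15, 13, 16]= (0 1 14 7 2 12 8)(4 10 17 16 13 11 5)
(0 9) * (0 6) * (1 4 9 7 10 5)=(0 7 10 5 1 4 9 6)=[7, 4, 2, 3, 9, 1, 0, 10, 8, 6, 5]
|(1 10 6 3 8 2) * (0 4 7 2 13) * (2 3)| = 12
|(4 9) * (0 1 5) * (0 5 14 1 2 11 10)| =|(0 2 11 10)(1 14)(4 9)| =4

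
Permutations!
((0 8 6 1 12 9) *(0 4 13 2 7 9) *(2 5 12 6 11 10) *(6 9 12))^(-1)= (0 12 7 2 10 11 8)(1 6 5 13 4 9)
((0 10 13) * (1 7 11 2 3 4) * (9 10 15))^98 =(0 10 15 13 9)(1 11 3)(2 4 7)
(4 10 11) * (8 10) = (4 8 10 11) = [0, 1, 2, 3, 8, 5, 6, 7, 10, 9, 11, 4]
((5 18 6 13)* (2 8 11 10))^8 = ((2 8 11 10)(5 18 6 13))^8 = (18)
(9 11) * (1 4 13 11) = [0, 4, 2, 3, 13, 5, 6, 7, 8, 1, 10, 9, 12, 11] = (1 4 13 11 9)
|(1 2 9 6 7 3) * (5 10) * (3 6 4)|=|(1 2 9 4 3)(5 10)(6 7)|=10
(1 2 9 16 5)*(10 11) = (1 2 9 16 5)(10 11) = [0, 2, 9, 3, 4, 1, 6, 7, 8, 16, 11, 10, 12, 13, 14, 15, 5]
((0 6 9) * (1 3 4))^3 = (9)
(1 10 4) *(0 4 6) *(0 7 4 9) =(0 9)(1 10 6 7 4) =[9, 10, 2, 3, 1, 5, 7, 4, 8, 0, 6]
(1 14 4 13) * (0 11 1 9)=[11, 14, 2, 3, 13, 5, 6, 7, 8, 0, 10, 1, 12, 9, 4]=(0 11 1 14 4 13 9)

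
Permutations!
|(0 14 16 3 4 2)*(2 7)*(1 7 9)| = 9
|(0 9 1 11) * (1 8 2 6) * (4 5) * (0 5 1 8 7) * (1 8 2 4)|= |(0 9 7)(1 11 5)(2 6)(4 8)|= 6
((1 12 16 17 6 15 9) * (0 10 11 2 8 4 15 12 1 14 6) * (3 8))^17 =(0 2 4 14 16 10 3 15 6 17 11 8 9 12)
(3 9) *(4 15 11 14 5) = [0, 1, 2, 9, 15, 4, 6, 7, 8, 3, 10, 14, 12, 13, 5, 11] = (3 9)(4 15 11 14 5)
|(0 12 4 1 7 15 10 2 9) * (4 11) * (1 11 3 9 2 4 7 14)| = |(0 12 3 9)(1 14)(4 11 7 15 10)| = 20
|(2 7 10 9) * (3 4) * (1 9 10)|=4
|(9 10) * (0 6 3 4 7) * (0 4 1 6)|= 6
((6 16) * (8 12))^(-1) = (6 16)(8 12)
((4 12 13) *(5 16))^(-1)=(4 13 12)(5 16)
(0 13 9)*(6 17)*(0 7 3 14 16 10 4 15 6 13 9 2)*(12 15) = [9, 1, 0, 14, 12, 5, 17, 3, 8, 7, 4, 11, 15, 2, 16, 6, 10, 13] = (0 9 7 3 14 16 10 4 12 15 6 17 13 2)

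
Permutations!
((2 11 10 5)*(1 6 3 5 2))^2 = (1 3)(2 10 11)(5 6)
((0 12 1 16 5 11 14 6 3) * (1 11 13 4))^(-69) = (0 14)(1 16 5 13 4)(3 11)(6 12)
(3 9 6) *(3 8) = (3 9 6 8) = [0, 1, 2, 9, 4, 5, 8, 7, 3, 6]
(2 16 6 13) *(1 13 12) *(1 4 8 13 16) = [0, 16, 1, 3, 8, 5, 12, 7, 13, 9, 10, 11, 4, 2, 14, 15, 6] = (1 16 6 12 4 8 13 2)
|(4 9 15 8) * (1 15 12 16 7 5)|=|(1 15 8 4 9 12 16 7 5)|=9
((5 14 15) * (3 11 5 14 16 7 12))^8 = (3 5 7)(11 16 12)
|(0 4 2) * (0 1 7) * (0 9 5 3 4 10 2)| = |(0 10 2 1 7 9 5 3 4)| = 9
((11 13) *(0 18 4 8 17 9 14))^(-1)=(0 14 9 17 8 4 18)(11 13)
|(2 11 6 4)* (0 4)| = 5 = |(0 4 2 11 6)|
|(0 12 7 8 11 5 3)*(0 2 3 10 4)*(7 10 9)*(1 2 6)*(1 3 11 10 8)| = 30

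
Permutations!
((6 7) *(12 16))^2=(16)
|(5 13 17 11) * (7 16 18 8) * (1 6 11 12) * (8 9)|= |(1 6 11 5 13 17 12)(7 16 18 9 8)|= 35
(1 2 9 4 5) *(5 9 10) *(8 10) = (1 2 8 10 5)(4 9) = [0, 2, 8, 3, 9, 1, 6, 7, 10, 4, 5]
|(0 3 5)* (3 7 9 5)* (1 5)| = |(0 7 9 1 5)| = 5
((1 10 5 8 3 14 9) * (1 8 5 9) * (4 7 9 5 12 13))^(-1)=(1 14 3 8 9 7 4 13 12 5 10)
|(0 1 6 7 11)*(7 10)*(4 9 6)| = |(0 1 4 9 6 10 7 11)| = 8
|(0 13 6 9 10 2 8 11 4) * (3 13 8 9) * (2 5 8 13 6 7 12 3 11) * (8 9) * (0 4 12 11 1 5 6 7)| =20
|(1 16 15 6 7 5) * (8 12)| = 6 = |(1 16 15 6 7 5)(8 12)|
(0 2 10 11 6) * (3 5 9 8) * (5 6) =(0 2 10 11 5 9 8 3 6) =[2, 1, 10, 6, 4, 9, 0, 7, 3, 8, 11, 5]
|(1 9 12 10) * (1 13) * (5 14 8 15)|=|(1 9 12 10 13)(5 14 8 15)|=20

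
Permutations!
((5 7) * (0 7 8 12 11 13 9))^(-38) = ((0 7 5 8 12 11 13 9))^(-38) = (0 5 12 13)(7 8 11 9)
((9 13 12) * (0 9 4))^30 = (13)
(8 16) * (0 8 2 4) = (0 8 16 2 4) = [8, 1, 4, 3, 0, 5, 6, 7, 16, 9, 10, 11, 12, 13, 14, 15, 2]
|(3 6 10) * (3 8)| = 4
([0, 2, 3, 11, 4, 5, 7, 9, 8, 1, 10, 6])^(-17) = [0, 6, 7, 9, 4, 5, 2, 3, 8, 11, 10, 1]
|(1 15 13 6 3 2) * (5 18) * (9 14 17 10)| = 12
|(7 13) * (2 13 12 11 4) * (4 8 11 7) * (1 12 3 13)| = |(1 12 7 3 13 4 2)(8 11)| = 14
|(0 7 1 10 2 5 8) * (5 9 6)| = 9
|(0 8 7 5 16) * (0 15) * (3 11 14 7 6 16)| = 5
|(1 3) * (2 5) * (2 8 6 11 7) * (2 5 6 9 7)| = 12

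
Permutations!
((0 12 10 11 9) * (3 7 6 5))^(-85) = (12)(3 5 6 7)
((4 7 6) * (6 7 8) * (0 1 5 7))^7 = ((0 1 5 7)(4 8 6))^7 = (0 7 5 1)(4 8 6)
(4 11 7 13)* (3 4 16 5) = (3 4 11 7 13 16 5) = [0, 1, 2, 4, 11, 3, 6, 13, 8, 9, 10, 7, 12, 16, 14, 15, 5]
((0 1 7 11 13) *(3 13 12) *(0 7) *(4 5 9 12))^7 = ((0 1)(3 13 7 11 4 5 9 12))^7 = (0 1)(3 12 9 5 4 11 7 13)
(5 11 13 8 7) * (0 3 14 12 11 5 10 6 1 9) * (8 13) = [3, 9, 2, 14, 4, 5, 1, 10, 7, 0, 6, 8, 11, 13, 12] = (0 3 14 12 11 8 7 10 6 1 9)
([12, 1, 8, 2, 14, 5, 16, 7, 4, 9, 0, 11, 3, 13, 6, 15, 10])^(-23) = (0 6 8 12 16 4 3 10 14 2)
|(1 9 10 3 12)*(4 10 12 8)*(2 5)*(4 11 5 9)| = |(1 4 10 3 8 11 5 2 9 12)| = 10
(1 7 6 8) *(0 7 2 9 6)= (0 7)(1 2 9 6 8)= [7, 2, 9, 3, 4, 5, 8, 0, 1, 6]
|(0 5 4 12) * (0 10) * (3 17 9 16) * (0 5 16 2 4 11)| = |(0 16 3 17 9 2 4 12 10 5 11)| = 11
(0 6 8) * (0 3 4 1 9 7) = (0 6 8 3 4 1 9 7) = [6, 9, 2, 4, 1, 5, 8, 0, 3, 7]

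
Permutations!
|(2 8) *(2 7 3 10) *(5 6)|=|(2 8 7 3 10)(5 6)|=10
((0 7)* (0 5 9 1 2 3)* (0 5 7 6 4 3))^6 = (0 1 5 4)(2 9 3 6)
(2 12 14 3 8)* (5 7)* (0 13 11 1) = (0 13 11 1)(2 12 14 3 8)(5 7) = [13, 0, 12, 8, 4, 7, 6, 5, 2, 9, 10, 1, 14, 11, 3]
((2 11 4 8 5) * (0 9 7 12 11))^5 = (0 4 9 8 7 5 12 2 11)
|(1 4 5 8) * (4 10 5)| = |(1 10 5 8)| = 4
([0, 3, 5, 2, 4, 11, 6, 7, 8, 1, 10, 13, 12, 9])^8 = (1 3 2 5 11 13 9)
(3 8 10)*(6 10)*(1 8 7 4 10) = (1 8 6)(3 7 4 10) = [0, 8, 2, 7, 10, 5, 1, 4, 6, 9, 3]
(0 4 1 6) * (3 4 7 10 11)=(0 7 10 11 3 4 1 6)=[7, 6, 2, 4, 1, 5, 0, 10, 8, 9, 11, 3]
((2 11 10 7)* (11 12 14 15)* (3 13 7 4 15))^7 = (2 12 14 3 13 7)(4 10 11 15)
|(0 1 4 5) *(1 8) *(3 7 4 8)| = |(0 3 7 4 5)(1 8)| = 10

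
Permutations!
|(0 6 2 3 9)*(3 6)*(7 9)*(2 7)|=6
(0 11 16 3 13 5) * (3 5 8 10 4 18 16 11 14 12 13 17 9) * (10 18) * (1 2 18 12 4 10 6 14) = (0 1 2 18 16 5)(3 17 9)(4 6 14)(8 12 13) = [1, 2, 18, 17, 6, 0, 14, 7, 12, 3, 10, 11, 13, 8, 4, 15, 5, 9, 16]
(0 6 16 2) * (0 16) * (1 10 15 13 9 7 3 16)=(0 6)(1 10 15 13 9 7 3 16 2)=[6, 10, 1, 16, 4, 5, 0, 3, 8, 7, 15, 11, 12, 9, 14, 13, 2]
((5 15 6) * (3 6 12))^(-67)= ((3 6 5 15 12))^(-67)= (3 15 6 12 5)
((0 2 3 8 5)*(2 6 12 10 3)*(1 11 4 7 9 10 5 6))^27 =(0 4 10 6)(1 7 3 12)(5 11 9 8)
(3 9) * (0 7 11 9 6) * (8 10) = (0 7 11 9 3 6)(8 10) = [7, 1, 2, 6, 4, 5, 0, 11, 10, 3, 8, 9]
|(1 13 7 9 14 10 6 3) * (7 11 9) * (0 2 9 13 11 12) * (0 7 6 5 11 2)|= 12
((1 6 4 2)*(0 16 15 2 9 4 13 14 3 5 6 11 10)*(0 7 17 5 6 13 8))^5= (0 11 13)(1 5 8)(2 17 6)(3 15 7)(4 9)(10 14 16)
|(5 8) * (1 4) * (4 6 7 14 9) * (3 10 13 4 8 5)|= |(1 6 7 14 9 8 3 10 13 4)|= 10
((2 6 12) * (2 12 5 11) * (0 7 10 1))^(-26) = ((12)(0 7 10 1)(2 6 5 11))^(-26) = (12)(0 10)(1 7)(2 5)(6 11)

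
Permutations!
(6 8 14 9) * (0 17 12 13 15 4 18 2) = (0 17 12 13 15 4 18 2)(6 8 14 9) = [17, 1, 0, 3, 18, 5, 8, 7, 14, 6, 10, 11, 13, 15, 9, 4, 16, 12, 2]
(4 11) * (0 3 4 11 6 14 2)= (0 3 4 6 14 2)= [3, 1, 0, 4, 6, 5, 14, 7, 8, 9, 10, 11, 12, 13, 2]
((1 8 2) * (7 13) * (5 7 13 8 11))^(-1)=(13)(1 2 8 7 5 11)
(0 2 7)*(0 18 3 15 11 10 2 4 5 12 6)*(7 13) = (0 4 5 12 6)(2 13 7 18 3 15 11 10) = [4, 1, 13, 15, 5, 12, 0, 18, 8, 9, 2, 10, 6, 7, 14, 11, 16, 17, 3]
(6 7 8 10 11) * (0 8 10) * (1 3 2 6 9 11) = [8, 3, 6, 2, 4, 5, 7, 10, 0, 11, 1, 9] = (0 8)(1 3 2 6 7 10)(9 11)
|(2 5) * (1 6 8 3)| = |(1 6 8 3)(2 5)| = 4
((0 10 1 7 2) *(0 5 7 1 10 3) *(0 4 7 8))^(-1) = ((10)(0 3 4 7 2 5 8))^(-1) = (10)(0 8 5 2 7 4 3)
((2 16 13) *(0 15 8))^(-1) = (0 8 15)(2 13 16)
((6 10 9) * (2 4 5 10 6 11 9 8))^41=((2 4 5 10 8)(9 11))^41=(2 4 5 10 8)(9 11)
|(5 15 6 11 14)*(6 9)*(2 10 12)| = 6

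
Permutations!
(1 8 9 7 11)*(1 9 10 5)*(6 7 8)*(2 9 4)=(1 6 7 11 4 2 9 8 10 5)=[0, 6, 9, 3, 2, 1, 7, 11, 10, 8, 5, 4]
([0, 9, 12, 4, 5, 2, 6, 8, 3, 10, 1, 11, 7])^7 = [0, 9, 2, 3, 4, 5, 6, 7, 8, 10, 1, 11, 12]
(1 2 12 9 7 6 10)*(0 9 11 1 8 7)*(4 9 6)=(0 6 10 8 7 4 9)(1 2 12 11)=[6, 2, 12, 3, 9, 5, 10, 4, 7, 0, 8, 1, 11]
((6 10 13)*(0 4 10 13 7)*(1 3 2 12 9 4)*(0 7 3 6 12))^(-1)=(0 2 3 10 4 9 12 13 6 1)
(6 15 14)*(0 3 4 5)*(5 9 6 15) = [3, 1, 2, 4, 9, 0, 5, 7, 8, 6, 10, 11, 12, 13, 15, 14] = (0 3 4 9 6 5)(14 15)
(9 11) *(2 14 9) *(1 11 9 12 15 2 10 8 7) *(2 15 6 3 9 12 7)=(15)(1 11 10 8 2 14 7)(3 9 12 6)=[0, 11, 14, 9, 4, 5, 3, 1, 2, 12, 8, 10, 6, 13, 7, 15]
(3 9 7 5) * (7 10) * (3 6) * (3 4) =(3 9 10 7 5 6 4) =[0, 1, 2, 9, 3, 6, 4, 5, 8, 10, 7]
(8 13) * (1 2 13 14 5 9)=(1 2 13 8 14 5 9)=[0, 2, 13, 3, 4, 9, 6, 7, 14, 1, 10, 11, 12, 8, 5]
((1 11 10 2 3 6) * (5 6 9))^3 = ((1 11 10 2 3 9 5 6))^3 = (1 2 5 11 3 6 10 9)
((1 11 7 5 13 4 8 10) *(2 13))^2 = (1 7 2 4 10 11 5 13 8)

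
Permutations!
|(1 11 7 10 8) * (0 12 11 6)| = 8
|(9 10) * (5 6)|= 2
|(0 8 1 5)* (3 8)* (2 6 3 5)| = 10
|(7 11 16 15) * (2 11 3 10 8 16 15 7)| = 15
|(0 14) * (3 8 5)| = |(0 14)(3 8 5)| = 6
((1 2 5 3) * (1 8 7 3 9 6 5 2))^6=(9)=((3 8 7)(5 9 6))^6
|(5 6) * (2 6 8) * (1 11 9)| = |(1 11 9)(2 6 5 8)| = 12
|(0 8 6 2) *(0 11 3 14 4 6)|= 6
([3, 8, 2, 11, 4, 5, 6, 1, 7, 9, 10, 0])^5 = (0 11 3)(1 7 8)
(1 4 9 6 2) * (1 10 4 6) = (1 6 2 10 4 9) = [0, 6, 10, 3, 9, 5, 2, 7, 8, 1, 4]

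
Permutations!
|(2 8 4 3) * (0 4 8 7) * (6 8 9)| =|(0 4 3 2 7)(6 8 9)| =15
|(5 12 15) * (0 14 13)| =|(0 14 13)(5 12 15)| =3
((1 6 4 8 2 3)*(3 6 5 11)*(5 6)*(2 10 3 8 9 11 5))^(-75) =(1 8 4 3 11 6 10 9)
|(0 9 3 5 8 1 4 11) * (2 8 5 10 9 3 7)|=|(0 3 10 9 7 2 8 1 4 11)|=10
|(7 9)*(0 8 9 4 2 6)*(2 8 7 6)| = |(0 7 4 8 9 6)| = 6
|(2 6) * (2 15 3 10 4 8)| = |(2 6 15 3 10 4 8)| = 7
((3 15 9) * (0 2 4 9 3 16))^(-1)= (0 16 9 4 2)(3 15)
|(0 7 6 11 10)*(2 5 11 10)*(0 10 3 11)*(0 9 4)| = |(0 7 6 3 11 2 5 9 4)| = 9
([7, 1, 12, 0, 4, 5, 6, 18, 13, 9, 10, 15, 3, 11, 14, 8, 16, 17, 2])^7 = (0 7 18 2 12 3)(8 15 11 13)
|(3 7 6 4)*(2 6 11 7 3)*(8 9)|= |(2 6 4)(7 11)(8 9)|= 6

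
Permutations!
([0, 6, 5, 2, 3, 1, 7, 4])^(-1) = (1 5 2 3 4 7 6)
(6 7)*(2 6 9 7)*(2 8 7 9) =(9)(2 6 8 7) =[0, 1, 6, 3, 4, 5, 8, 2, 7, 9]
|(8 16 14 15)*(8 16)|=3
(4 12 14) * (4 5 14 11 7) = (4 12 11 7)(5 14) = [0, 1, 2, 3, 12, 14, 6, 4, 8, 9, 10, 7, 11, 13, 5]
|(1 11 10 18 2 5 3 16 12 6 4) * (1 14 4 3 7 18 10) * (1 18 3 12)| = 8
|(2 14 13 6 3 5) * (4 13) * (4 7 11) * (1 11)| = 10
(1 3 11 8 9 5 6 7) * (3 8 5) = [0, 8, 2, 11, 4, 6, 7, 1, 9, 3, 10, 5] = (1 8 9 3 11 5 6 7)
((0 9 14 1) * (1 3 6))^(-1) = ((0 9 14 3 6 1))^(-1) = (0 1 6 3 14 9)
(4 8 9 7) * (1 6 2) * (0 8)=(0 8 9 7 4)(1 6 2)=[8, 6, 1, 3, 0, 5, 2, 4, 9, 7]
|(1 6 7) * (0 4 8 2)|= |(0 4 8 2)(1 6 7)|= 12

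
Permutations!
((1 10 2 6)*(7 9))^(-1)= (1 6 2 10)(7 9)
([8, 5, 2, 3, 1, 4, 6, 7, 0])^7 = [8, 5, 2, 3, 1, 4, 6, 7, 0]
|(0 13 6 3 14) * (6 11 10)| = 7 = |(0 13 11 10 6 3 14)|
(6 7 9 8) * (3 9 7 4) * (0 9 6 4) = (0 9 8 4 3 6) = [9, 1, 2, 6, 3, 5, 0, 7, 4, 8]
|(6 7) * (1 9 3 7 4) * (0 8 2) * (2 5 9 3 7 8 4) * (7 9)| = |(9)(0 4 1 3 8 5 7 6 2)| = 9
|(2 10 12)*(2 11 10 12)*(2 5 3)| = |(2 12 11 10 5 3)| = 6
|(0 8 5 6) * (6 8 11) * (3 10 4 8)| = |(0 11 6)(3 10 4 8 5)| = 15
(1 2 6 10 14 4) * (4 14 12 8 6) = (14)(1 2 4)(6 10 12 8) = [0, 2, 4, 3, 1, 5, 10, 7, 6, 9, 12, 11, 8, 13, 14]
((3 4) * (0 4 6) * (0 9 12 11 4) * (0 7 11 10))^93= (0 4 9)(3 12 7)(6 10 11)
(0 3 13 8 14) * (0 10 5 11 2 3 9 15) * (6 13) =(0 9 15)(2 3 6 13 8 14 10 5 11) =[9, 1, 3, 6, 4, 11, 13, 7, 14, 15, 5, 2, 12, 8, 10, 0]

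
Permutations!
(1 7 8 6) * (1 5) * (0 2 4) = (0 2 4)(1 7 8 6 5) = [2, 7, 4, 3, 0, 1, 5, 8, 6]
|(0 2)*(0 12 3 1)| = |(0 2 12 3 1)| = 5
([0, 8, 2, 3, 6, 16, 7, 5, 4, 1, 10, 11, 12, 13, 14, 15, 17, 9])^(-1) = (1 9 17 16 5 7 6 4 8)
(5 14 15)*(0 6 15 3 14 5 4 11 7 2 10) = (0 6 15 4 11 7 2 10)(3 14) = [6, 1, 10, 14, 11, 5, 15, 2, 8, 9, 0, 7, 12, 13, 3, 4]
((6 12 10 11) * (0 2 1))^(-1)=((0 2 1)(6 12 10 11))^(-1)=(0 1 2)(6 11 10 12)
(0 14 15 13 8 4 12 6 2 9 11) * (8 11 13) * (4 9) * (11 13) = [14, 1, 4, 3, 12, 5, 2, 7, 9, 11, 10, 0, 6, 13, 15, 8] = (0 14 15 8 9 11)(2 4 12 6)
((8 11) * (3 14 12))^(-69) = ((3 14 12)(8 11))^(-69) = (14)(8 11)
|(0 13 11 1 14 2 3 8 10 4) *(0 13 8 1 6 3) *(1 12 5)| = |(0 8 10 4 13 11 6 3 12 5 1 14 2)| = 13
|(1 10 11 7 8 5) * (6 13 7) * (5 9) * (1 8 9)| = |(1 10 11 6 13 7 9 5 8)| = 9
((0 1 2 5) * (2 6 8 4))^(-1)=(0 5 2 4 8 6 1)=((0 1 6 8 4 2 5))^(-1)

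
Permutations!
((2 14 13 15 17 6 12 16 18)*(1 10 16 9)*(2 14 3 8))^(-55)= (18)(2 8 3)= ((1 10 16 18 14 13 15 17 6 12 9)(2 3 8))^(-55)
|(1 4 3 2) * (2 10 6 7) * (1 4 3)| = 7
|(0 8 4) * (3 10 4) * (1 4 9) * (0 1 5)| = |(0 8 3 10 9 5)(1 4)| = 6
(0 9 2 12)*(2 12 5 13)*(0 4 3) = [9, 1, 5, 0, 3, 13, 6, 7, 8, 12, 10, 11, 4, 2] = (0 9 12 4 3)(2 5 13)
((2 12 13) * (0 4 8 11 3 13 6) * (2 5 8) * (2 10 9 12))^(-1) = (0 6 12 9 10 4)(3 11 8 5 13)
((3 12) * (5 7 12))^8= (12)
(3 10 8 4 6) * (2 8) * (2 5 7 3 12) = (2 8 4 6 12)(3 10 5 7) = [0, 1, 8, 10, 6, 7, 12, 3, 4, 9, 5, 11, 2]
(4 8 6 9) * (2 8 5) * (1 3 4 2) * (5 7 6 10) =[0, 3, 8, 4, 7, 1, 9, 6, 10, 2, 5] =(1 3 4 7 6 9 2 8 10 5)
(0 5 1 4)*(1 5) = [1, 4, 2, 3, 0, 5] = (5)(0 1 4)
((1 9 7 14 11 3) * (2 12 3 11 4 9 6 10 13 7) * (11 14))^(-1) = ((1 6 10 13 7 11 14 4 9 2 12 3))^(-1) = (1 3 12 2 9 4 14 11 7 13 10 6)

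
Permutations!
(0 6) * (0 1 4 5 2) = [6, 4, 0, 3, 5, 2, 1] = (0 6 1 4 5 2)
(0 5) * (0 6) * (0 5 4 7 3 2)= (0 4 7 3 2)(5 6)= [4, 1, 0, 2, 7, 6, 5, 3]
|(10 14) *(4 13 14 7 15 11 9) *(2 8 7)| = 10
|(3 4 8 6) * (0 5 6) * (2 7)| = |(0 5 6 3 4 8)(2 7)| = 6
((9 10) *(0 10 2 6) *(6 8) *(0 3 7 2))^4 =((0 10 9)(2 8 6 3 7))^4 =(0 10 9)(2 7 3 6 8)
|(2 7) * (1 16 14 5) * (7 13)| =12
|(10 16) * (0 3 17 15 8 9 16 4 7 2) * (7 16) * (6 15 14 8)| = 24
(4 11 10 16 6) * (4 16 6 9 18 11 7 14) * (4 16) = (4 7 14 16 9 18 11 10 6) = [0, 1, 2, 3, 7, 5, 4, 14, 8, 18, 6, 10, 12, 13, 16, 15, 9, 17, 11]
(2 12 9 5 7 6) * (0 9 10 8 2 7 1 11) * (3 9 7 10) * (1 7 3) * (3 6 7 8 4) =(0 6 10 4 3 9 5 8 2 12 1 11) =[6, 11, 12, 9, 3, 8, 10, 7, 2, 5, 4, 0, 1]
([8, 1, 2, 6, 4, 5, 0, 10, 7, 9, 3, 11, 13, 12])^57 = [10, 1, 2, 8, 4, 5, 7, 6, 3, 9, 0, 11, 13, 12]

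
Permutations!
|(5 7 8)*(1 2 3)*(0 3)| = 12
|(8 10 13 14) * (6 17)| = |(6 17)(8 10 13 14)| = 4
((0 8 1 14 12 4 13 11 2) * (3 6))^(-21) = ((0 8 1 14 12 4 13 11 2)(3 6))^(-21) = (0 13 14)(1 2 4)(3 6)(8 11 12)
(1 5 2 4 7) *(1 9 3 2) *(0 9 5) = (0 9 3 2 4 7 5 1) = [9, 0, 4, 2, 7, 1, 6, 5, 8, 3]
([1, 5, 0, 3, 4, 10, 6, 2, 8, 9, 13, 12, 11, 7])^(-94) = (0 13 1 7 5 2 10)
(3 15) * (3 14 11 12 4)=(3 15 14 11 12 4)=[0, 1, 2, 15, 3, 5, 6, 7, 8, 9, 10, 12, 4, 13, 11, 14]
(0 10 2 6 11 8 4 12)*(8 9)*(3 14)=(0 10 2 6 11 9 8 4 12)(3 14)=[10, 1, 6, 14, 12, 5, 11, 7, 4, 8, 2, 9, 0, 13, 3]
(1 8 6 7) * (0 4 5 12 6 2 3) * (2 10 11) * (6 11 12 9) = (0 4 5 9 6 7 1 8 10 12 11 2 3) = [4, 8, 3, 0, 5, 9, 7, 1, 10, 6, 12, 2, 11]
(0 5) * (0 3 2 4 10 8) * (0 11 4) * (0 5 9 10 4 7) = [9, 1, 5, 2, 4, 3, 6, 0, 11, 10, 8, 7] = (0 9 10 8 11 7)(2 5 3)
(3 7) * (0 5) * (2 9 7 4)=[5, 1, 9, 4, 2, 0, 6, 3, 8, 7]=(0 5)(2 9 7 3 4)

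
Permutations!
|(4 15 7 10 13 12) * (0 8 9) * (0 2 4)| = 10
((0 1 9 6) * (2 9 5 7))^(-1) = (0 6 9 2 7 5 1)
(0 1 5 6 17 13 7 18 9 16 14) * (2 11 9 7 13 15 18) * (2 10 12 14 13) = [1, 5, 11, 3, 4, 6, 17, 10, 8, 16, 12, 9, 14, 2, 0, 18, 13, 15, 7] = (0 1 5 6 17 15 18 7 10 12 14)(2 11 9 16 13)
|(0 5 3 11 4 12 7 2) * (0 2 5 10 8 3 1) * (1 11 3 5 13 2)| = 11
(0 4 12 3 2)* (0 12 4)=[0, 1, 12, 2, 4, 5, 6, 7, 8, 9, 10, 11, 3]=(2 12 3)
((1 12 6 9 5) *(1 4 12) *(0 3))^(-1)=(0 3)(4 5 9 6 12)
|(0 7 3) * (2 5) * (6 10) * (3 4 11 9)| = 6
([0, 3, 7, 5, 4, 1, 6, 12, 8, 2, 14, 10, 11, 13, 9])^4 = [0, 3, 10, 5, 4, 1, 6, 14, 8, 11, 7, 2, 9, 13, 12]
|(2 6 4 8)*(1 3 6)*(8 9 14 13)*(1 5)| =10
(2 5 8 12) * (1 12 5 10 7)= [0, 12, 10, 3, 4, 8, 6, 1, 5, 9, 7, 11, 2]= (1 12 2 10 7)(5 8)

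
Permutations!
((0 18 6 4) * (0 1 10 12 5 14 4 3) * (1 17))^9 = (0 18 6 3)(1 12 14 17 10 5 4)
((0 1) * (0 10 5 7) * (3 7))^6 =(10)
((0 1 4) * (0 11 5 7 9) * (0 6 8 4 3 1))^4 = (4 9 11 6 5 8 7)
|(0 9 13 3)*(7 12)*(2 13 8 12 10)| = 9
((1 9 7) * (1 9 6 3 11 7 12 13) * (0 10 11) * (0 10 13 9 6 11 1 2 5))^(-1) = (0 5 2 13)(1 10 3 6 7 11)(9 12)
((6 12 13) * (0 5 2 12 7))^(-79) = (0 6 12 5 7 13 2)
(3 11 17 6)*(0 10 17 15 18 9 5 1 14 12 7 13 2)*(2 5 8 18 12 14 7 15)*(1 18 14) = (0 10 17 6 3 11 2)(1 7 13 5 18 9 8 14)(12 15) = [10, 7, 0, 11, 4, 18, 3, 13, 14, 8, 17, 2, 15, 5, 1, 12, 16, 6, 9]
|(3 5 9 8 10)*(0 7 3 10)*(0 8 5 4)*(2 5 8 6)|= 20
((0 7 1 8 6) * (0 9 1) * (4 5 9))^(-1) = (0 7)(1 9 5 4 6 8)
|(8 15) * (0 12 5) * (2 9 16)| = 6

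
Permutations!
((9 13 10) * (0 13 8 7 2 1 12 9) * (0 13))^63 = (1 8)(2 9)(7 12)(10 13)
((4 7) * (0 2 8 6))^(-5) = (0 6 8 2)(4 7)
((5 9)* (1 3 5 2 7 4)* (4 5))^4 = ((1 3 4)(2 7 5 9))^4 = (9)(1 3 4)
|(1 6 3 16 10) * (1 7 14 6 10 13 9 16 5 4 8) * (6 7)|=42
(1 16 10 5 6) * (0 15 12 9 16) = (0 15 12 9 16 10 5 6 1) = [15, 0, 2, 3, 4, 6, 1, 7, 8, 16, 5, 11, 9, 13, 14, 12, 10]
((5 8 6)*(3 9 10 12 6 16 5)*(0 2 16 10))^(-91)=((0 2 16 5 8 10 12 6 3 9))^(-91)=(0 9 3 6 12 10 8 5 16 2)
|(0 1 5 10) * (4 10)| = |(0 1 5 4 10)| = 5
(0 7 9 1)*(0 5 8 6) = (0 7 9 1 5 8 6) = [7, 5, 2, 3, 4, 8, 0, 9, 6, 1]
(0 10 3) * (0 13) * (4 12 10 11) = [11, 1, 2, 13, 12, 5, 6, 7, 8, 9, 3, 4, 10, 0] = (0 11 4 12 10 3 13)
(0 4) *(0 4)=(4)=[0, 1, 2, 3, 4]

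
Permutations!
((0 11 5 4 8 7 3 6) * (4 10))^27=(11)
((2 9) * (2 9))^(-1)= (9)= ((9))^(-1)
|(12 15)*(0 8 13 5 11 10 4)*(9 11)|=|(0 8 13 5 9 11 10 4)(12 15)|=8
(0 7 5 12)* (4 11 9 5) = (0 7 4 11 9 5 12) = [7, 1, 2, 3, 11, 12, 6, 4, 8, 5, 10, 9, 0]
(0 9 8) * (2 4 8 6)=(0 9 6 2 4 8)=[9, 1, 4, 3, 8, 5, 2, 7, 0, 6]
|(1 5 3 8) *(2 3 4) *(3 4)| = 4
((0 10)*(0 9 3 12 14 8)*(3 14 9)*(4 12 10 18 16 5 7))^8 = ((0 18 16 5 7 4 12 9 14 8)(3 10))^8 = (0 14 12 7 16)(4 5 18 8 9)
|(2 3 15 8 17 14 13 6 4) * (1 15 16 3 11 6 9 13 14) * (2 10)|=20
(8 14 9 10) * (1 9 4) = [0, 9, 2, 3, 1, 5, 6, 7, 14, 10, 8, 11, 12, 13, 4] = (1 9 10 8 14 4)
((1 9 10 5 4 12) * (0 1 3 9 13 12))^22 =((0 1 13 12 3 9 10 5 4))^22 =(0 3 4 12 5 13 10 1 9)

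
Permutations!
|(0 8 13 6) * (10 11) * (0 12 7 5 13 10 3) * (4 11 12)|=11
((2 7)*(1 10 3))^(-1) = (1 3 10)(2 7)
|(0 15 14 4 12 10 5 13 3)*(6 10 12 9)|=10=|(0 15 14 4 9 6 10 5 13 3)|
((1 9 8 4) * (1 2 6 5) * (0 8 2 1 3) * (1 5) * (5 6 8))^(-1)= ((0 5 3)(1 9 2 8 4 6))^(-1)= (0 3 5)(1 6 4 8 2 9)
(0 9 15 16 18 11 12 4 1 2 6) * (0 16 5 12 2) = (0 9 15 5 12 4 1)(2 6 16 18 11) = [9, 0, 6, 3, 1, 12, 16, 7, 8, 15, 10, 2, 4, 13, 14, 5, 18, 17, 11]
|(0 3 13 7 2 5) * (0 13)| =4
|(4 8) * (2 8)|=|(2 8 4)|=3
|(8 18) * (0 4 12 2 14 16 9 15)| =|(0 4 12 2 14 16 9 15)(8 18)| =8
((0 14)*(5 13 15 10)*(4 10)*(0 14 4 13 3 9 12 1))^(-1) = ((0 4 10 5 3 9 12 1)(13 15))^(-1) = (0 1 12 9 3 5 10 4)(13 15)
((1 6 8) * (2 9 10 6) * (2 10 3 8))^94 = ((1 10 6 2 9 3 8))^94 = (1 2 8 6 3 10 9)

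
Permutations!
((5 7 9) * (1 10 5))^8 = (1 7 10 9 5)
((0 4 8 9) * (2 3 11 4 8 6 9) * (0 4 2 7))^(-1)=((0 8 7)(2 3 11)(4 6 9))^(-1)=(0 7 8)(2 11 3)(4 9 6)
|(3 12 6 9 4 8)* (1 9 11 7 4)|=14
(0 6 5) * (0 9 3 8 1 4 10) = (0 6 5 9 3 8 1 4 10) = [6, 4, 2, 8, 10, 9, 5, 7, 1, 3, 0]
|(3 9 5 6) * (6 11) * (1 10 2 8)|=|(1 10 2 8)(3 9 5 11 6)|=20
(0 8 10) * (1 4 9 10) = (0 8 1 4 9 10) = [8, 4, 2, 3, 9, 5, 6, 7, 1, 10, 0]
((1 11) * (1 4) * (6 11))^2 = ((1 6 11 4))^2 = (1 11)(4 6)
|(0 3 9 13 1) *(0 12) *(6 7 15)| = |(0 3 9 13 1 12)(6 7 15)| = 6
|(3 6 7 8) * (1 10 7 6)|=5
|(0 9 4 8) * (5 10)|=|(0 9 4 8)(5 10)|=4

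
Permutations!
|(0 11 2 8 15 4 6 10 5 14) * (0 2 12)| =24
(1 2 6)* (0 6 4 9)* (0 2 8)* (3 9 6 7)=(0 7 3 9 2 4 6 1 8)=[7, 8, 4, 9, 6, 5, 1, 3, 0, 2]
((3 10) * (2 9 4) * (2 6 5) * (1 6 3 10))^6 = (10)(1 3 4 9 2 5 6)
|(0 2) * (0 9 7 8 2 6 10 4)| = 4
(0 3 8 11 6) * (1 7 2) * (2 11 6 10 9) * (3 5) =(0 5 3 8 6)(1 7 11 10 9 2) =[5, 7, 1, 8, 4, 3, 0, 11, 6, 2, 9, 10]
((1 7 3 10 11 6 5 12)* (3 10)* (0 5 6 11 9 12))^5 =(12)(0 5)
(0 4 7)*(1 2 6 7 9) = (0 4 9 1 2 6 7) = [4, 2, 6, 3, 9, 5, 7, 0, 8, 1]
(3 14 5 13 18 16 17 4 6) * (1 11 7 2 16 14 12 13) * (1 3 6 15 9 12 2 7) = [0, 11, 16, 2, 15, 3, 6, 7, 8, 12, 10, 1, 13, 18, 5, 9, 17, 4, 14] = (1 11)(2 16 17 4 15 9 12 13 18 14 5 3)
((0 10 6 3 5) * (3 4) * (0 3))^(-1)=((0 10 6 4)(3 5))^(-1)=(0 4 6 10)(3 5)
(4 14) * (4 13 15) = (4 14 13 15) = [0, 1, 2, 3, 14, 5, 6, 7, 8, 9, 10, 11, 12, 15, 13, 4]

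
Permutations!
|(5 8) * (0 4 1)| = 6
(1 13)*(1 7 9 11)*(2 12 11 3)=(1 13 7 9 3 2 12 11)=[0, 13, 12, 2, 4, 5, 6, 9, 8, 3, 10, 1, 11, 7]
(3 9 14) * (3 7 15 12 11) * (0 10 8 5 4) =(0 10 8 5 4)(3 9 14 7 15 12 11) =[10, 1, 2, 9, 0, 4, 6, 15, 5, 14, 8, 3, 11, 13, 7, 12]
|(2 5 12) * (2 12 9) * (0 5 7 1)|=|(12)(0 5 9 2 7 1)|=6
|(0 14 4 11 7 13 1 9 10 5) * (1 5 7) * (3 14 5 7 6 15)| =18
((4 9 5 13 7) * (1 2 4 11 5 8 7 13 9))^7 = (13)(1 2 4)(5 8 11 9 7)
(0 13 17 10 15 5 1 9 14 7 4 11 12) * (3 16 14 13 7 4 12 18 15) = (0 7 12)(1 9 13 17 10 3 16 14 4 11 18 15 5) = [7, 9, 2, 16, 11, 1, 6, 12, 8, 13, 3, 18, 0, 17, 4, 5, 14, 10, 15]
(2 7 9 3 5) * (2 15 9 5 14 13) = (2 7 5 15 9 3 14 13) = [0, 1, 7, 14, 4, 15, 6, 5, 8, 3, 10, 11, 12, 2, 13, 9]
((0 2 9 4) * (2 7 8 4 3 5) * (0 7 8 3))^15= (0 9 2 5 3 7 4 8)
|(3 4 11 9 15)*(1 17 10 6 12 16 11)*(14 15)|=|(1 17 10 6 12 16 11 9 14 15 3 4)|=12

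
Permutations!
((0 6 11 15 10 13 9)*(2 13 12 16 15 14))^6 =((0 6 11 14 2 13 9)(10 12 16 15))^6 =(0 9 13 2 14 11 6)(10 16)(12 15)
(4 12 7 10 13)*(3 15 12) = [0, 1, 2, 15, 3, 5, 6, 10, 8, 9, 13, 11, 7, 4, 14, 12] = (3 15 12 7 10 13 4)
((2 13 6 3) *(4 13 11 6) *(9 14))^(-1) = (2 3 6 11)(4 13)(9 14)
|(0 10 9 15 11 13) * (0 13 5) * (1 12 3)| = |(0 10 9 15 11 5)(1 12 3)| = 6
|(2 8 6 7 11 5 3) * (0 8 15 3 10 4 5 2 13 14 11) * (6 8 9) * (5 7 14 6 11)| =13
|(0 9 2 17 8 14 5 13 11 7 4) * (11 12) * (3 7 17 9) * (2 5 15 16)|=|(0 3 7 4)(2 9 5 13 12 11 17 8 14 15 16)|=44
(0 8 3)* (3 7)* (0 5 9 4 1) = (0 8 7 3 5 9 4 1) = [8, 0, 2, 5, 1, 9, 6, 3, 7, 4]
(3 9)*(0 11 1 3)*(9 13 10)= (0 11 1 3 13 10 9)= [11, 3, 2, 13, 4, 5, 6, 7, 8, 0, 9, 1, 12, 10]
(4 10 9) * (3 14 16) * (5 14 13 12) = (3 13 12 5 14 16)(4 10 9) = [0, 1, 2, 13, 10, 14, 6, 7, 8, 4, 9, 11, 5, 12, 16, 15, 3]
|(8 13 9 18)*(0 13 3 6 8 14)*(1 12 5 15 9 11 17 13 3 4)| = 12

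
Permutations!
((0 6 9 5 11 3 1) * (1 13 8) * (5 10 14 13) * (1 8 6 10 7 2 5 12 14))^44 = (0 1 10)(2 12 9 11 13)(3 6 5 14 7)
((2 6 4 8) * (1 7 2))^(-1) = ((1 7 2 6 4 8))^(-1) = (1 8 4 6 2 7)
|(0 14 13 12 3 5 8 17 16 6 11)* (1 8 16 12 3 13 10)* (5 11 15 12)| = 14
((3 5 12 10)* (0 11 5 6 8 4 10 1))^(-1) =(0 1 12 5 11)(3 10 4 8 6)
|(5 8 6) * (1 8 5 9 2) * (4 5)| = 10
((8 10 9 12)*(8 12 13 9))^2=((8 10)(9 13))^2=(13)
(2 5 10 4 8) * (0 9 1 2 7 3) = (0 9 1 2 5 10 4 8 7 3) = [9, 2, 5, 0, 8, 10, 6, 3, 7, 1, 4]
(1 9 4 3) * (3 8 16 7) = [0, 9, 2, 1, 8, 5, 6, 3, 16, 4, 10, 11, 12, 13, 14, 15, 7] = (1 9 4 8 16 7 3)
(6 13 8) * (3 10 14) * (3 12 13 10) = (6 10 14 12 13 8) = [0, 1, 2, 3, 4, 5, 10, 7, 6, 9, 14, 11, 13, 8, 12]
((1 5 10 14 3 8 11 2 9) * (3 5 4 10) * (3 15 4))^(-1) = ((1 3 8 11 2 9)(4 10 14 5 15))^(-1) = (1 9 2 11 8 3)(4 15 5 14 10)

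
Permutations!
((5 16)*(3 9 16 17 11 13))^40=((3 9 16 5 17 11 13))^40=(3 11 5 9 13 17 16)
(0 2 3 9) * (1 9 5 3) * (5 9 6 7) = (0 2 1 6 7 5 3 9) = [2, 6, 1, 9, 4, 3, 7, 5, 8, 0]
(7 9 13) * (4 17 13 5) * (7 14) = (4 17 13 14 7 9 5) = [0, 1, 2, 3, 17, 4, 6, 9, 8, 5, 10, 11, 12, 14, 7, 15, 16, 13]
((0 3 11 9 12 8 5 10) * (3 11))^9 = (0 9 8 10 11 12 5)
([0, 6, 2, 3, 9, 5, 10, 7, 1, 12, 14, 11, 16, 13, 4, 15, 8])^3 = (1 14 12)(4 16 6)(8 10 9)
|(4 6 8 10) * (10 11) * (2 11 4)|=3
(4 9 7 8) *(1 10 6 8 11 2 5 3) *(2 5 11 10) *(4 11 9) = (1 2 9 7 10 6 8 11 5 3) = [0, 2, 9, 1, 4, 3, 8, 10, 11, 7, 6, 5]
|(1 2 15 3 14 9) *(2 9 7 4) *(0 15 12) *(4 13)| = 18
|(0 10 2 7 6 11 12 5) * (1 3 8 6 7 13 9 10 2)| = 12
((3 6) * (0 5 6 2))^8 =(0 3 5 2 6)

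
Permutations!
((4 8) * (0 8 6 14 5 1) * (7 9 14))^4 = ((0 8 4 6 7 9 14 5 1))^4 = (0 7 1 6 5 4 14 8 9)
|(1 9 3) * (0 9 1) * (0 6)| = |(0 9 3 6)| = 4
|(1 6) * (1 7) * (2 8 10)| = 3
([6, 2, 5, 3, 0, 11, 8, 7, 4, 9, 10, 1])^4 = (11)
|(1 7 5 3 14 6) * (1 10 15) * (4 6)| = |(1 7 5 3 14 4 6 10 15)| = 9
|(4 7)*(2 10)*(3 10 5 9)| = |(2 5 9 3 10)(4 7)| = 10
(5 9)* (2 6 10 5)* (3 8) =(2 6 10 5 9)(3 8) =[0, 1, 6, 8, 4, 9, 10, 7, 3, 2, 5]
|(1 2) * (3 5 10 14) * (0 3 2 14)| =|(0 3 5 10)(1 14 2)| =12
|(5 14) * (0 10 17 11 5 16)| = 7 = |(0 10 17 11 5 14 16)|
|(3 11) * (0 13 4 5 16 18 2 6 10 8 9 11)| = 13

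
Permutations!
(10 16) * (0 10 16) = (16)(0 10) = [10, 1, 2, 3, 4, 5, 6, 7, 8, 9, 0, 11, 12, 13, 14, 15, 16]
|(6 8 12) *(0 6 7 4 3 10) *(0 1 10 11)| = 8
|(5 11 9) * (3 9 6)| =|(3 9 5 11 6)| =5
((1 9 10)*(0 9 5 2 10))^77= (0 9)(1 5 2 10)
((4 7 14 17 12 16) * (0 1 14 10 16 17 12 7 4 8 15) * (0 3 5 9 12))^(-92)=(0 1 14)(3 8 10 17 9)(5 15 16 7 12)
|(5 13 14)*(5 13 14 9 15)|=|(5 14 13 9 15)|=5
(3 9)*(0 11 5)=(0 11 5)(3 9)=[11, 1, 2, 9, 4, 0, 6, 7, 8, 3, 10, 5]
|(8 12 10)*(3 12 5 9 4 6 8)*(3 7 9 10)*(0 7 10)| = 14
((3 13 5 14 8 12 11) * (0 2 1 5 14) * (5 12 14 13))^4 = (14)(0 11 2 3 1 5 12)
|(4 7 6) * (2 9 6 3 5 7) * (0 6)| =|(0 6 4 2 9)(3 5 7)| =15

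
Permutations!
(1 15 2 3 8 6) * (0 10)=(0 10)(1 15 2 3 8 6)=[10, 15, 3, 8, 4, 5, 1, 7, 6, 9, 0, 11, 12, 13, 14, 2]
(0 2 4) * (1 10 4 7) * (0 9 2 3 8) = (0 3 8)(1 10 4 9 2 7) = [3, 10, 7, 8, 9, 5, 6, 1, 0, 2, 4]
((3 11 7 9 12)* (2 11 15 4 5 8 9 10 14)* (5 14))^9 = ((2 11 7 10 5 8 9 12 3 15 4 14))^9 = (2 15 9 10)(3 8 7 14)(4 12 5 11)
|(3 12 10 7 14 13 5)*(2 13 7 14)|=8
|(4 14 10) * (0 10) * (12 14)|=5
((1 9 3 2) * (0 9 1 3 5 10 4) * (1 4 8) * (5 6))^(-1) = (0 4 1 8 10 5 6 9)(2 3)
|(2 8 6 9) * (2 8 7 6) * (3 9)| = |(2 7 6 3 9 8)| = 6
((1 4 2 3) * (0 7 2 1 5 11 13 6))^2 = (0 2 5 13)(3 11 6 7)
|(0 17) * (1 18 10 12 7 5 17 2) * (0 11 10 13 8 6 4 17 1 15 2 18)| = 26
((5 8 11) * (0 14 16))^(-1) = (0 16 14)(5 11 8)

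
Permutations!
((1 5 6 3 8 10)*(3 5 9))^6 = ((1 9 3 8 10)(5 6))^6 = (1 9 3 8 10)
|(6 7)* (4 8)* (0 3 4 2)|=10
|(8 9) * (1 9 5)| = |(1 9 8 5)| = 4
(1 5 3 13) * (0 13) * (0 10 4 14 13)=[0, 5, 2, 10, 14, 3, 6, 7, 8, 9, 4, 11, 12, 1, 13]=(1 5 3 10 4 14 13)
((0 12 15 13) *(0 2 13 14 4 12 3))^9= (0 3)(2 13)(4 12 15 14)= ((0 3)(2 13)(4 12 15 14))^9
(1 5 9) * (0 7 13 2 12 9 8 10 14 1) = (0 7 13 2 12 9)(1 5 8 10 14) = [7, 5, 12, 3, 4, 8, 6, 13, 10, 0, 14, 11, 9, 2, 1]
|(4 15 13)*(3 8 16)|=3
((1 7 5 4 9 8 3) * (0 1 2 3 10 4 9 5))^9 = (2 3)(4 10 8 9 5)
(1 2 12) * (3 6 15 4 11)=(1 2 12)(3 6 15 4 11)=[0, 2, 12, 6, 11, 5, 15, 7, 8, 9, 10, 3, 1, 13, 14, 4]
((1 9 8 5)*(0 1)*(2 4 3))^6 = ((0 1 9 8 5)(2 4 3))^6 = (0 1 9 8 5)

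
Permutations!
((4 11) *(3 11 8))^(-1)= (3 8 4 11)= ((3 11 4 8))^(-1)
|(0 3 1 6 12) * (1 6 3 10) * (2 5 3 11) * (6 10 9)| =12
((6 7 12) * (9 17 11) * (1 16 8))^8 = (1 8 16)(6 12 7)(9 11 17) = ((1 16 8)(6 7 12)(9 17 11))^8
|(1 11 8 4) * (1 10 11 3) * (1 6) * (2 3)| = |(1 2 3 6)(4 10 11 8)| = 4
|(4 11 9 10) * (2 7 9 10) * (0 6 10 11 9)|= 7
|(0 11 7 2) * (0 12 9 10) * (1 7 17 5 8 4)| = 12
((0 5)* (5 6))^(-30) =(6) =((0 6 5))^(-30)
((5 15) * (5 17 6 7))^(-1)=((5 15 17 6 7))^(-1)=(5 7 6 17 15)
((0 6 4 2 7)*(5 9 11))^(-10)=((0 6 4 2 7)(5 9 11))^(-10)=(5 11 9)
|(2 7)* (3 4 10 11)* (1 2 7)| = 4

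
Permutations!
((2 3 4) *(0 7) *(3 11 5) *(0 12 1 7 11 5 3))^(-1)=(0 5 2 4 3 11)(1 12 7)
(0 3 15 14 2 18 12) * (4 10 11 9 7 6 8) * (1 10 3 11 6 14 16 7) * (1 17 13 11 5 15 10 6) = [5, 6, 18, 10, 3, 15, 8, 14, 4, 17, 1, 9, 0, 11, 2, 16, 7, 13, 12] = (0 5 15 16 7 14 2 18 12)(1 6 8 4 3 10)(9 17 13 11)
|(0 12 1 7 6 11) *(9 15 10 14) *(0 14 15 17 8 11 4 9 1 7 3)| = 12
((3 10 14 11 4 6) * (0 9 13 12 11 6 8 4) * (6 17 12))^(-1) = ((0 9 13 6 3 10 14 17 12 11)(4 8))^(-1) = (0 11 12 17 14 10 3 6 13 9)(4 8)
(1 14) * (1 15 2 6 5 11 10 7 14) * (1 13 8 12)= (1 13 8 12)(2 6 5 11 10 7 14 15)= [0, 13, 6, 3, 4, 11, 5, 14, 12, 9, 7, 10, 1, 8, 15, 2]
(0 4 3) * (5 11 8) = (0 4 3)(5 11 8) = [4, 1, 2, 0, 3, 11, 6, 7, 5, 9, 10, 8]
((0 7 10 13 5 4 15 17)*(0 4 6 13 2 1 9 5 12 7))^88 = ((1 9 5 6 13 12 7 10 2)(4 15 17))^88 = (1 10 12 6 9 2 7 13 5)(4 15 17)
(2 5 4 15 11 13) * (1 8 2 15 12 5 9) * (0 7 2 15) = (0 7 2 9 1 8 15 11 13)(4 12 5) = [7, 8, 9, 3, 12, 4, 6, 2, 15, 1, 10, 13, 5, 0, 14, 11]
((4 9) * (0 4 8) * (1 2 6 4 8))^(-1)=(0 8)(1 9 4 6 2)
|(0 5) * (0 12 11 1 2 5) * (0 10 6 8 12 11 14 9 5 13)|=12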